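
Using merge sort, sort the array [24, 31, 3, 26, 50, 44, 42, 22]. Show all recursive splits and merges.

Merge sort trace:

Split: [24, 31, 3, 26, 50, 44, 42, 22] -> [24, 31, 3, 26] and [50, 44, 42, 22]
  Split: [24, 31, 3, 26] -> [24, 31] and [3, 26]
    Split: [24, 31] -> [24] and [31]
    Merge: [24] + [31] -> [24, 31]
    Split: [3, 26] -> [3] and [26]
    Merge: [3] + [26] -> [3, 26]
  Merge: [24, 31] + [3, 26] -> [3, 24, 26, 31]
  Split: [50, 44, 42, 22] -> [50, 44] and [42, 22]
    Split: [50, 44] -> [50] and [44]
    Merge: [50] + [44] -> [44, 50]
    Split: [42, 22] -> [42] and [22]
    Merge: [42] + [22] -> [22, 42]
  Merge: [44, 50] + [22, 42] -> [22, 42, 44, 50]
Merge: [3, 24, 26, 31] + [22, 42, 44, 50] -> [3, 22, 24, 26, 31, 42, 44, 50]

Final sorted array: [3, 22, 24, 26, 31, 42, 44, 50]

The merge sort proceeds by recursively splitting the array and merging sorted halves.
After all merges, the sorted array is [3, 22, 24, 26, 31, 42, 44, 50].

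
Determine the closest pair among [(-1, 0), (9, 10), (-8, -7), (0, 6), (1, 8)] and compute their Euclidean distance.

Computing all pairwise distances among 5 points:

d((-1, 0), (9, 10)) = 14.1421
d((-1, 0), (-8, -7)) = 9.8995
d((-1, 0), (0, 6)) = 6.0828
d((-1, 0), (1, 8)) = 8.2462
d((9, 10), (-8, -7)) = 24.0416
d((9, 10), (0, 6)) = 9.8489
d((9, 10), (1, 8)) = 8.2462
d((-8, -7), (0, 6)) = 15.2643
d((-8, -7), (1, 8)) = 17.4929
d((0, 6), (1, 8)) = 2.2361 <-- minimum

Closest pair: (0, 6) and (1, 8) with distance 2.2361

The closest pair is (0, 6) and (1, 8) with Euclidean distance 2.2361. For 5 points, brute-force pairwise comparison is shown above. For large n, the divide-and-conquer algorithm (sort by x, recurse on halves, check the dividing strip) achieves O(n log n).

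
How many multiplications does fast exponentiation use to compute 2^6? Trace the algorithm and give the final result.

Computing 2^6 by squaring (build up from 2^1; each line after the first costs one multiplication):

2^1 = 2
2^2 = (2^1)^2 = 2^2 = 4
2^3 = 2 * 2^2 = 2 * 4 = 8
2^6 = (2^3)^2 = 8^2 = 64

Result: 64
Multiplications needed: 3 (3 lines after 2^1)

2^6 = 64. Using exponentiation by squaring, this requires 3 multiplications. The key idea: if the exponent is even, square the half-power; if odd, multiply by the base once.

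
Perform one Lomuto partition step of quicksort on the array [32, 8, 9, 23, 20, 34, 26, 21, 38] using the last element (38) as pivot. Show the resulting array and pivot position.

Lomuto partition with pivot = 38:

Initial array: [32, 8, 9, 23, 20, 34, 26, 21, 38]

arr[0]=32 <= 38: swap with position 0, array becomes [32, 8, 9, 23, 20, 34, 26, 21, 38]
arr[1]=8 <= 38: swap with position 1, array becomes [32, 8, 9, 23, 20, 34, 26, 21, 38]
arr[2]=9 <= 38: swap with position 2, array becomes [32, 8, 9, 23, 20, 34, 26, 21, 38]
arr[3]=23 <= 38: swap with position 3, array becomes [32, 8, 9, 23, 20, 34, 26, 21, 38]
arr[4]=20 <= 38: swap with position 4, array becomes [32, 8, 9, 23, 20, 34, 26, 21, 38]
arr[5]=34 <= 38: swap with position 5, array becomes [32, 8, 9, 23, 20, 34, 26, 21, 38]
arr[6]=26 <= 38: swap with position 6, array becomes [32, 8, 9, 23, 20, 34, 26, 21, 38]
arr[7]=21 <= 38: swap with position 7, array becomes [32, 8, 9, 23, 20, 34, 26, 21, 38]

Place pivot at position 8: [32, 8, 9, 23, 20, 34, 26, 21, 38]
Pivot position: 8

After partitioning with pivot 38, the array becomes [32, 8, 9, 23, 20, 34, 26, 21, 38]. The pivot is placed at index 8. All elements to the left of the pivot are <= 38, and all elements to the right are > 38.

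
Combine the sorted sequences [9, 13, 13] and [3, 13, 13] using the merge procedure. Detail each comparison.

Merging process:

Compare 9 vs 3: take 3 from right. Merged: [3]
Compare 9 vs 13: take 9 from left. Merged: [3, 9]
Compare 13 vs 13: take 13 from left. Merged: [3, 9, 13]
Compare 13 vs 13: take 13 from left. Merged: [3, 9, 13, 13]
Append remaining from right: [13, 13]. Merged: [3, 9, 13, 13, 13, 13]

Final merged array: [3, 9, 13, 13, 13, 13]
Total comparisons: 4

The merged array is [3, 9, 13, 13, 13, 13], requiring 4 comparisons. The merge step runs in O(n) time where n is the total number of elements.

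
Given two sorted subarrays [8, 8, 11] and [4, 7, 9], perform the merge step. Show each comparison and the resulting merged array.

Merging process:

Compare 8 vs 4: take 4 from right. Merged: [4]
Compare 8 vs 7: take 7 from right. Merged: [4, 7]
Compare 8 vs 9: take 8 from left. Merged: [4, 7, 8]
Compare 8 vs 9: take 8 from left. Merged: [4, 7, 8, 8]
Compare 11 vs 9: take 9 from right. Merged: [4, 7, 8, 8, 9]
Append remaining from left: [11]. Merged: [4, 7, 8, 8, 9, 11]

Final merged array: [4, 7, 8, 8, 9, 11]
Total comparisons: 5

The merged array is [4, 7, 8, 8, 9, 11], requiring 5 comparisons. The merge step runs in O(n) time where n is the total number of elements.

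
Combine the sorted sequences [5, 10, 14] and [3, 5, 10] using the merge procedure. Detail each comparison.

Merging process:

Compare 5 vs 3: take 3 from right. Merged: [3]
Compare 5 vs 5: take 5 from left. Merged: [3, 5]
Compare 10 vs 5: take 5 from right. Merged: [3, 5, 5]
Compare 10 vs 10: take 10 from left. Merged: [3, 5, 5, 10]
Compare 14 vs 10: take 10 from right. Merged: [3, 5, 5, 10, 10]
Append remaining from left: [14]. Merged: [3, 5, 5, 10, 10, 14]

Final merged array: [3, 5, 5, 10, 10, 14]
Total comparisons: 5

The merged array is [3, 5, 5, 10, 10, 14], requiring 5 comparisons. The merge step runs in O(n) time where n is the total number of elements.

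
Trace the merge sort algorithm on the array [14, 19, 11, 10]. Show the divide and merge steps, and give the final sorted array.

Merge sort trace:

Split: [14, 19, 11, 10] -> [14, 19] and [11, 10]
  Split: [14, 19] -> [14] and [19]
  Merge: [14] + [19] -> [14, 19]
  Split: [11, 10] -> [11] and [10]
  Merge: [11] + [10] -> [10, 11]
Merge: [14, 19] + [10, 11] -> [10, 11, 14, 19]

Final sorted array: [10, 11, 14, 19]

The merge sort proceeds by recursively splitting the array and merging sorted halves.
After all merges, the sorted array is [10, 11, 14, 19].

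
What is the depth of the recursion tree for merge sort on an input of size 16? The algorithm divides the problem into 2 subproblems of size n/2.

For divide and conquer with division factor 2:

Problem sizes at each level:
Level 0: 16
Level 1: 8
Level 2: 4
Level 3: 2
Level 4: 1

The root is level 0 and the size-1 base case is level 4 (the tree spans levels 0 through 4, i.e. 5 levels counting the root), so the depth is the number of divisions: log_2(16) = 4

The recursion tree depth is log_2(16) = 4. At each level, the problem size is divided by 2, so it takes 4 divisions to reduce to a base case of size 1. The algorithm makes 2 recursive calls at each level.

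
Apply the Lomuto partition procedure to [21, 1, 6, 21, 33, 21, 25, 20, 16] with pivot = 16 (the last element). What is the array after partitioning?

Lomuto partition with pivot = 16:

Initial array: [21, 1, 6, 21, 33, 21, 25, 20, 16]

arr[0]=21 > 16: no swap
arr[1]=1 <= 16: swap with position 0, array becomes [1, 21, 6, 21, 33, 21, 25, 20, 16]
arr[2]=6 <= 16: swap with position 1, array becomes [1, 6, 21, 21, 33, 21, 25, 20, 16]
arr[3]=21 > 16: no swap
arr[4]=33 > 16: no swap
arr[5]=21 > 16: no swap
arr[6]=25 > 16: no swap
arr[7]=20 > 16: no swap

Place pivot at position 2: [1, 6, 16, 21, 33, 21, 25, 20, 21]
Pivot position: 2

After partitioning with pivot 16, the array becomes [1, 6, 16, 21, 33, 21, 25, 20, 21]. The pivot is placed at index 2. All elements to the left of the pivot are <= 16, and all elements to the right are > 16.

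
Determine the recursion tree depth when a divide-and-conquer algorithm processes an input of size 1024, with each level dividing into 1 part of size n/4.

For divide and conquer with division factor 4:

Problem sizes at each level:
Level 0: 1024
Level 1: 256
Level 2: 64
Level 3: 16
Level 4: 4
Level 5: 1

The root is level 0 and the size-1 base case is level 5 (the tree spans levels 0 through 5, i.e. 6 levels counting the root), so the depth is the number of divisions: log_4(1024) = 5

The recursion tree depth is log_4(1024) = 5. At each level, the problem size is divided by 4, so it takes 5 divisions to reduce to a base case of size 1. The algorithm makes 1 recursive call at each level.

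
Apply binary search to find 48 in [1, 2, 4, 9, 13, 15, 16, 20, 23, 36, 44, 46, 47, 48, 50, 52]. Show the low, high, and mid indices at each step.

Binary search for 48 in [1, 2, 4, 9, 13, 15, 16, 20, 23, 36, 44, 46, 47, 48, 50, 52]:

lo=0, hi=15, mid=7, arr[mid]=20 -> 20 < 48, search right half
lo=8, hi=15, mid=11, arr[mid]=46 -> 46 < 48, search right half
lo=12, hi=15, mid=13, arr[mid]=48 -> Found target at index 13!

Binary search finds 48 at index 13 after 3 comparisons. The search repeatedly halves the search space by comparing with the middle element.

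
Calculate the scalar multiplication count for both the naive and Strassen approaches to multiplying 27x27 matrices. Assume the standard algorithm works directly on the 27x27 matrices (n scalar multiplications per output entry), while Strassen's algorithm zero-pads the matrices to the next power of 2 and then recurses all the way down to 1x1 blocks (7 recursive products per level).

Matrix multiplication for 27x27 matrices:

Strassen's algorithm requires power-of-2 dimensions. Pad 27x27 to 32x32 (next power of 2).

Standard algorithm: 27^3 = 19683 multiplications
Strassen's algorithm: 7^(log2(32)) = 7^5 = 16807 multiplications
Savings: 19683 - 16807 = 2876 multiplications

Standard: 19683 multiplications (27^3). Strassen: 16807 multiplications (7^5, after padding to 32x32). Strassen reduces 8 recursive multiplications to 7 at each level.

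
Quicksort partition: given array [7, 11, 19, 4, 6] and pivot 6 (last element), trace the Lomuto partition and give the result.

Lomuto partition with pivot = 6:

Initial array: [7, 11, 19, 4, 6]

arr[0]=7 > 6: no swap
arr[1]=11 > 6: no swap
arr[2]=19 > 6: no swap
arr[3]=4 <= 6: swap with position 0, array becomes [4, 11, 19, 7, 6]

Place pivot at position 1: [4, 6, 19, 7, 11]
Pivot position: 1

After partitioning with pivot 6, the array becomes [4, 6, 19, 7, 11]. The pivot is placed at index 1. All elements to the left of the pivot are <= 6, and all elements to the right are > 6.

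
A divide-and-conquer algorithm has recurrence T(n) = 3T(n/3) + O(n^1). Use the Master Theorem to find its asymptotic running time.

Master Theorem for T(n) = 3T(n/3) + O(n^1):

a = 3, b = 3, c = 1
log_b(a) = log_3(3) = 1.0000

Case 2: c = 1 = log_3(3) = 1.0000
T(n) = O(n^1 log n) = O(n log n)

For T(n) = 3T(n/3) + O(n^1): log_3(3) = 1.0000. This is Case 2 of the Master Theorem (c = log_b(a), equal work at all levels), giving O(n log n).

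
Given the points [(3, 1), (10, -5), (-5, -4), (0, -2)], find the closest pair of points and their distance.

Computing all pairwise distances among 4 points:

d((3, 1), (10, -5)) = 9.2195
d((3, 1), (-5, -4)) = 9.434
d((3, 1), (0, -2)) = 4.2426 <-- minimum
d((10, -5), (-5, -4)) = 15.0333
d((10, -5), (0, -2)) = 10.4403
d((-5, -4), (0, -2)) = 5.3852

Closest pair: (3, 1) and (0, -2) with distance 4.2426

The closest pair is (3, 1) and (0, -2) with Euclidean distance 4.2426. For 4 points, brute-force pairwise comparison is shown above. For large n, the divide-and-conquer algorithm (sort by x, recurse on halves, check the dividing strip) achieves O(n log n).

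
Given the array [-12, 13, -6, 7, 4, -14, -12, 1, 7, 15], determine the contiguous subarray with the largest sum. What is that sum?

Using Kadane's algorithm on [-12, 13, -6, 7, 4, -14, -12, 1, 7, 15]:

Scanning through the array:
Position 1 (value 13): max_ending_here = 13, max_so_far = 13
Position 2 (value -6): max_ending_here = 7, max_so_far = 13
Position 3 (value 7): max_ending_here = 14, max_so_far = 14
Position 4 (value 4): max_ending_here = 18, max_so_far = 18
Position 5 (value -14): max_ending_here = 4, max_so_far = 18
Position 6 (value -12): max_ending_here = -8, max_so_far = 18
Position 7 (value 1): max_ending_here = 1, max_so_far = 18
Position 8 (value 7): max_ending_here = 8, max_so_far = 18
Position 9 (value 15): max_ending_here = 23, max_so_far = 23

Maximum subarray: [1, 7, 15]
Maximum sum: 23

The maximum subarray is [1, 7, 15] with sum 23. This subarray runs from index 7 to index 9.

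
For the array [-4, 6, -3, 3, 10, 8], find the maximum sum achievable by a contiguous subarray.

Using Kadane's algorithm on [-4, 6, -3, 3, 10, 8]:

Scanning through the array:
Position 1 (value 6): max_ending_here = 6, max_so_far = 6
Position 2 (value -3): max_ending_here = 3, max_so_far = 6
Position 3 (value 3): max_ending_here = 6, max_so_far = 6
Position 4 (value 10): max_ending_here = 16, max_so_far = 16
Position 5 (value 8): max_ending_here = 24, max_so_far = 24

Maximum subarray: [6, -3, 3, 10, 8]
Maximum sum: 24

The maximum subarray is [6, -3, 3, 10, 8] with sum 24. This subarray runs from index 1 to index 5.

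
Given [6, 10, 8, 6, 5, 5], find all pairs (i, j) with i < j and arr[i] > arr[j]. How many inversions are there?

Finding inversions in [6, 10, 8, 6, 5, 5]:

(0, 4): arr[0]=6 > arr[4]=5
(0, 5): arr[0]=6 > arr[5]=5
(1, 2): arr[1]=10 > arr[2]=8
(1, 3): arr[1]=10 > arr[3]=6
(1, 4): arr[1]=10 > arr[4]=5
(1, 5): arr[1]=10 > arr[5]=5
(2, 3): arr[2]=8 > arr[3]=6
(2, 4): arr[2]=8 > arr[4]=5
(2, 5): arr[2]=8 > arr[5]=5
(3, 4): arr[3]=6 > arr[4]=5
(3, 5): arr[3]=6 > arr[5]=5

Total inversions: 11

The array has 11 inversion(s): (0,4), (0,5), (1,2), (1,3), (1,4), (1,5), (2,3), (2,4), (2,5), (3,4), (3,5). Each pair (i,j) satisfies i < j and arr[i] > arr[j].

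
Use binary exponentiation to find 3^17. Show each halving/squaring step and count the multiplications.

Computing 3^17 by squaring (build up from 3^1; each line after the first costs one multiplication):

3^1 = 3
3^2 = (3^1)^2 = 3^2 = 9
3^4 = (3^2)^2 = 9^2 = 81
3^8 = (3^4)^2 = 81^2 = 6561
3^16 = (3^8)^2 = 6561^2 = 43046721
3^17 = 3 * 3^16 = 3 * 43046721 = 129140163

Result: 129140163
Multiplications needed: 5 (5 lines after 3^1)

3^17 = 129140163. Using exponentiation by squaring, this requires 5 multiplications. The key idea: if the exponent is even, square the half-power; if odd, multiply by the base once.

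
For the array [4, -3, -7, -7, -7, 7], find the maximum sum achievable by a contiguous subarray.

Using Kadane's algorithm on [4, -3, -7, -7, -7, 7]:

Scanning through the array:
Position 1 (value -3): max_ending_here = 1, max_so_far = 4
Position 2 (value -7): max_ending_here = -6, max_so_far = 4
Position 3 (value -7): max_ending_here = -7, max_so_far = 4
Position 4 (value -7): max_ending_here = -7, max_so_far = 4
Position 5 (value 7): max_ending_here = 7, max_so_far = 7

Maximum subarray: [7]
Maximum sum: 7

The maximum subarray is [7] with sum 7. This subarray runs from index 5 to index 5.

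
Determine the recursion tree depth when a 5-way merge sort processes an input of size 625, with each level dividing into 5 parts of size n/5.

For divide and conquer with division factor 5:

Problem sizes at each level:
Level 0: 625
Level 1: 125
Level 2: 25
Level 3: 5
Level 4: 1

The root is level 0 and the size-1 base case is level 4 (the tree spans levels 0 through 4, i.e. 5 levels counting the root), so the depth is the number of divisions: log_5(625) = 4

The recursion tree depth is log_5(625) = 4. At each level, the problem size is divided by 5, so it takes 4 divisions to reduce to a base case of size 1. The algorithm makes 5 recursive calls at each level.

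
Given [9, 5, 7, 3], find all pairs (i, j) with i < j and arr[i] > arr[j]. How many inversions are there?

Finding inversions in [9, 5, 7, 3]:

(0, 1): arr[0]=9 > arr[1]=5
(0, 2): arr[0]=9 > arr[2]=7
(0, 3): arr[0]=9 > arr[3]=3
(1, 3): arr[1]=5 > arr[3]=3
(2, 3): arr[2]=7 > arr[3]=3

Total inversions: 5

The array has 5 inversion(s): (0,1), (0,2), (0,3), (1,3), (2,3). Each pair (i,j) satisfies i < j and arr[i] > arr[j].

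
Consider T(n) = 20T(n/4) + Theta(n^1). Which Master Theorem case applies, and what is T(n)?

Master Theorem for T(n) = 20T(n/4) + O(n^1):

a = 20, b = 4, c = 1
log_b(a) = log_4(20) = 2.1610

Case 1: c = 1 < log_4(20) = 2.1610
T(n) = O(n^(log_4 20))

For T(n) = 20T(n/4) + O(n^1): log_4(20) = 2.1610. This is Case 1 of the Master Theorem (c < log_b(a), work dominated by leaves), giving O(n^(log_4 20)).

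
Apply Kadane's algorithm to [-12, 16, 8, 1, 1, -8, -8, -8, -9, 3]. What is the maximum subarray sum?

Using Kadane's algorithm on [-12, 16, 8, 1, 1, -8, -8, -8, -9, 3]:

Scanning through the array:
Position 1 (value 16): max_ending_here = 16, max_so_far = 16
Position 2 (value 8): max_ending_here = 24, max_so_far = 24
Position 3 (value 1): max_ending_here = 25, max_so_far = 25
Position 4 (value 1): max_ending_here = 26, max_so_far = 26
Position 5 (value -8): max_ending_here = 18, max_so_far = 26
Position 6 (value -8): max_ending_here = 10, max_so_far = 26
Position 7 (value -8): max_ending_here = 2, max_so_far = 26
Position 8 (value -9): max_ending_here = -7, max_so_far = 26
Position 9 (value 3): max_ending_here = 3, max_so_far = 26

Maximum subarray: [16, 8, 1, 1]
Maximum sum: 26

The maximum subarray is [16, 8, 1, 1] with sum 26. This subarray runs from index 1 to index 4.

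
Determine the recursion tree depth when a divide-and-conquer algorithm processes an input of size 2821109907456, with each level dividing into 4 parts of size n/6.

For divide and conquer with division factor 6:

Problem sizes at each level:
Level 0: 2821109907456
Level 1: 470184984576
Level 2: 78364164096
Level 3: 13060694016
Level 4: 2176782336
Level 5: 362797056
Level 6: 60466176
Level 7: 10077696
Level 8: 1679616
Level 9: 279936
Level 10: 46656
Level 11: 7776
Level 12: 1296
Level 13: 216
Level 14: 36
Level 15: 6
Level 16: 1

The root is level 0 and the size-1 base case is level 16 (the tree spans levels 0 through 16, i.e. 17 levels counting the root), so the depth is the number of divisions: log_6(2821109907456) = 16

The recursion tree depth is log_6(2821109907456) = 16. At each level, the problem size is divided by 6, so it takes 16 divisions to reduce to a base case of size 1. The algorithm makes 4 recursive calls at each level.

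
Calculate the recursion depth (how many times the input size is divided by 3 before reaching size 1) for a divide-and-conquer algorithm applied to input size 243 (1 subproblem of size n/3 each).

For divide and conquer with division factor 3:

Problem sizes at each level:
Level 0: 243
Level 1: 81
Level 2: 27
Level 3: 9
Level 4: 3
Level 5: 1

The root is level 0 and the size-1 base case is level 5 (the tree spans levels 0 through 5, i.e. 6 levels counting the root), so the depth is the number of divisions: log_3(243) = 5

The recursion tree depth is log_3(243) = 5. At each level, the problem size is divided by 3, so it takes 5 divisions to reduce to a base case of size 1. The algorithm makes 1 recursive call at each level.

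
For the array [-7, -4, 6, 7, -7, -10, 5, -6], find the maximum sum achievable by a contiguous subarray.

Using Kadane's algorithm on [-7, -4, 6, 7, -7, -10, 5, -6]:

Scanning through the array:
Position 1 (value -4): max_ending_here = -4, max_so_far = -4
Position 2 (value 6): max_ending_here = 6, max_so_far = 6
Position 3 (value 7): max_ending_here = 13, max_so_far = 13
Position 4 (value -7): max_ending_here = 6, max_so_far = 13
Position 5 (value -10): max_ending_here = -4, max_so_far = 13
Position 6 (value 5): max_ending_here = 5, max_so_far = 13
Position 7 (value -6): max_ending_here = -1, max_so_far = 13

Maximum subarray: [6, 7]
Maximum sum: 13

The maximum subarray is [6, 7] with sum 13. This subarray runs from index 2 to index 3.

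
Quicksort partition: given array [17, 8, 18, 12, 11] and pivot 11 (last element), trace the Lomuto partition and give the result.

Lomuto partition with pivot = 11:

Initial array: [17, 8, 18, 12, 11]

arr[0]=17 > 11: no swap
arr[1]=8 <= 11: swap with position 0, array becomes [8, 17, 18, 12, 11]
arr[2]=18 > 11: no swap
arr[3]=12 > 11: no swap

Place pivot at position 1: [8, 11, 18, 12, 17]
Pivot position: 1

After partitioning with pivot 11, the array becomes [8, 11, 18, 12, 17]. The pivot is placed at index 1. All elements to the left of the pivot are <= 11, and all elements to the right are > 11.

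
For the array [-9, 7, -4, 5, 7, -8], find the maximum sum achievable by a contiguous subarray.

Using Kadane's algorithm on [-9, 7, -4, 5, 7, -8]:

Scanning through the array:
Position 1 (value 7): max_ending_here = 7, max_so_far = 7
Position 2 (value -4): max_ending_here = 3, max_so_far = 7
Position 3 (value 5): max_ending_here = 8, max_so_far = 8
Position 4 (value 7): max_ending_here = 15, max_so_far = 15
Position 5 (value -8): max_ending_here = 7, max_so_far = 15

Maximum subarray: [7, -4, 5, 7]
Maximum sum: 15

The maximum subarray is [7, -4, 5, 7] with sum 15. This subarray runs from index 1 to index 4.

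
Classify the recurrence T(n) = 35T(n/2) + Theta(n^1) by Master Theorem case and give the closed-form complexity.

Master Theorem for T(n) = 35T(n/2) + O(n^1):

a = 35, b = 2, c = 1
log_b(a) = log_2(35) = 5.1293

Case 1: c = 1 < log_2(35) = 5.1293
T(n) = O(n^(log_2 35))

For T(n) = 35T(n/2) + O(n^1): log_2(35) = 5.1293. This is Case 1 of the Master Theorem (c < log_b(a), work dominated by leaves), giving O(n^(log_2 35)).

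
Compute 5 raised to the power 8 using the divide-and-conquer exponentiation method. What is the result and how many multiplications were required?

Computing 5^8 by squaring (build up from 5^1; each line after the first costs one multiplication):

5^1 = 5
5^2 = (5^1)^2 = 5^2 = 25
5^4 = (5^2)^2 = 25^2 = 625
5^8 = (5^4)^2 = 625^2 = 390625

Result: 390625
Multiplications needed: 3 (3 lines after 5^1)

5^8 = 390625. Using exponentiation by squaring, this requires 3 multiplications. The key idea: if the exponent is even, square the half-power; if odd, multiply by the base once.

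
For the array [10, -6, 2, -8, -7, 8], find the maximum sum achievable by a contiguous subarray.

Using Kadane's algorithm on [10, -6, 2, -8, -7, 8]:

Scanning through the array:
Position 1 (value -6): max_ending_here = 4, max_so_far = 10
Position 2 (value 2): max_ending_here = 6, max_so_far = 10
Position 3 (value -8): max_ending_here = -2, max_so_far = 10
Position 4 (value -7): max_ending_here = -7, max_so_far = 10
Position 5 (value 8): max_ending_here = 8, max_so_far = 10

Maximum subarray: [10]
Maximum sum: 10

The maximum subarray is [10] with sum 10. This subarray runs from index 0 to index 0.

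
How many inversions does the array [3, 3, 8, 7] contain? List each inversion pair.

Finding inversions in [3, 3, 8, 7]:

(2, 3): arr[2]=8 > arr[3]=7

Total inversions: 1

The array has 1 inversion(s): (2,3). Each pair (i,j) satisfies i < j and arr[i] > arr[j].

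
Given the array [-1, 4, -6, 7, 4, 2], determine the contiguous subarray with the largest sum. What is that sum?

Using Kadane's algorithm on [-1, 4, -6, 7, 4, 2]:

Scanning through the array:
Position 1 (value 4): max_ending_here = 4, max_so_far = 4
Position 2 (value -6): max_ending_here = -2, max_so_far = 4
Position 3 (value 7): max_ending_here = 7, max_so_far = 7
Position 4 (value 4): max_ending_here = 11, max_so_far = 11
Position 5 (value 2): max_ending_here = 13, max_so_far = 13

Maximum subarray: [7, 4, 2]
Maximum sum: 13

The maximum subarray is [7, 4, 2] with sum 13. This subarray runs from index 3 to index 5.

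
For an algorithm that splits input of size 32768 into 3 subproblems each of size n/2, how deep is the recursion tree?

For divide and conquer with division factor 2:

Problem sizes at each level:
Level 0: 32768
Level 1: 16384
Level 2: 8192
Level 3: 4096
Level 4: 2048
Level 5: 1024
Level 6: 512
Level 7: 256
Level 8: 128
Level 9: 64
Level 10: 32
Level 11: 16
Level 12: 8
Level 13: 4
Level 14: 2
Level 15: 1

The root is level 0 and the size-1 base case is level 15 (the tree spans levels 0 through 15, i.e. 16 levels counting the root), so the depth is the number of divisions: log_2(32768) = 15

The recursion tree depth is log_2(32768) = 15. At each level, the problem size is divided by 2, so it takes 15 divisions to reduce to a base case of size 1. The algorithm makes 3 recursive calls at each level.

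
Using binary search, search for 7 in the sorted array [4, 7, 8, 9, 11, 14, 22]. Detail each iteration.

Binary search for 7 in [4, 7, 8, 9, 11, 14, 22]:

lo=0, hi=6, mid=3, arr[mid]=9 -> 9 > 7, search left half
lo=0, hi=2, mid=1, arr[mid]=7 -> Found target at index 1!

Binary search finds 7 at index 1 after 2 comparisons. The search repeatedly halves the search space by comparing with the middle element.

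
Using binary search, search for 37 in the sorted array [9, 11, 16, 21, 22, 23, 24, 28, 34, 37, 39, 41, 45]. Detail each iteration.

Binary search for 37 in [9, 11, 16, 21, 22, 23, 24, 28, 34, 37, 39, 41, 45]:

lo=0, hi=12, mid=6, arr[mid]=24 -> 24 < 37, search right half
lo=7, hi=12, mid=9, arr[mid]=37 -> Found target at index 9!

Binary search finds 37 at index 9 after 2 comparisons. The search repeatedly halves the search space by comparing with the middle element.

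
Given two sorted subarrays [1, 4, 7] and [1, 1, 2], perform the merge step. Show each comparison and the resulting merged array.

Merging process:

Compare 1 vs 1: take 1 from left. Merged: [1]
Compare 4 vs 1: take 1 from right. Merged: [1, 1]
Compare 4 vs 1: take 1 from right. Merged: [1, 1, 1]
Compare 4 vs 2: take 2 from right. Merged: [1, 1, 1, 2]
Append remaining from left: [4, 7]. Merged: [1, 1, 1, 2, 4, 7]

Final merged array: [1, 1, 1, 2, 4, 7]
Total comparisons: 4

The merged array is [1, 1, 1, 2, 4, 7], requiring 4 comparisons. The merge step runs in O(n) time where n is the total number of elements.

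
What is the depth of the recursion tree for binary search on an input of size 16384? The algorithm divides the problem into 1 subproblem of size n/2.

For divide and conquer with division factor 2:

Problem sizes at each level:
Level 0: 16384
Level 1: 8192
Level 2: 4096
Level 3: 2048
Level 4: 1024
Level 5: 512
Level 6: 256
Level 7: 128
Level 8: 64
Level 9: 32
Level 10: 16
Level 11: 8
Level 12: 4
Level 13: 2
Level 14: 1

The root is level 0 and the size-1 base case is level 14 (the tree spans levels 0 through 14, i.e. 15 levels counting the root), so the depth is the number of divisions: log_2(16384) = 14

The recursion tree depth is log_2(16384) = 14. At each level, the problem size is divided by 2, so it takes 14 divisions to reduce to a base case of size 1. The algorithm makes 1 recursive call at each level.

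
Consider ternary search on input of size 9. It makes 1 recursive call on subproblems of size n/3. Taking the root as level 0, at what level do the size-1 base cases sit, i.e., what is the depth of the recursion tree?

For divide and conquer with division factor 3:

Problem sizes at each level:
Level 0: 9
Level 1: 3
Level 2: 1

The root is level 0 and the size-1 base case is level 2 (the tree spans levels 0 through 2, i.e. 3 levels counting the root), so the depth is the number of divisions: log_3(9) = 2

The recursion tree depth is log_3(9) = 2. At each level, the problem size is divided by 3, so it takes 2 divisions to reduce to a base case of size 1. The algorithm makes 1 recursive call at each level.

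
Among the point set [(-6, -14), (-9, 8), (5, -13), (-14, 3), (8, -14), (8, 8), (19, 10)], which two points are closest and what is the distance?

Computing all pairwise distances among 7 points:

d((-6, -14), (-9, 8)) = 22.2036
d((-6, -14), (5, -13)) = 11.0454
d((-6, -14), (-14, 3)) = 18.7883
d((-6, -14), (8, -14)) = 14.0
d((-6, -14), (8, 8)) = 26.0768
d((-6, -14), (19, 10)) = 34.6554
d((-9, 8), (5, -13)) = 25.2389
d((-9, 8), (-14, 3)) = 7.0711
d((-9, 8), (8, -14)) = 27.8029
d((-9, 8), (8, 8)) = 17.0
d((-9, 8), (19, 10)) = 28.0713
d((5, -13), (-14, 3)) = 24.8395
d((5, -13), (8, -14)) = 3.1623 <-- minimum
d((5, -13), (8, 8)) = 21.2132
d((5, -13), (19, 10)) = 26.9258
d((-14, 3), (8, -14)) = 27.8029
d((-14, 3), (8, 8)) = 22.561
d((-14, 3), (19, 10)) = 33.7343
d((8, -14), (8, 8)) = 22.0
d((8, -14), (19, 10)) = 26.4008
d((8, 8), (19, 10)) = 11.1803

Closest pair: (5, -13) and (8, -14) with distance 3.1623

The closest pair is (5, -13) and (8, -14) with Euclidean distance 3.1623. For 7 points, brute-force pairwise comparison is shown above. For large n, the divide-and-conquer algorithm (sort by x, recurse on halves, check the dividing strip) achieves O(n log n).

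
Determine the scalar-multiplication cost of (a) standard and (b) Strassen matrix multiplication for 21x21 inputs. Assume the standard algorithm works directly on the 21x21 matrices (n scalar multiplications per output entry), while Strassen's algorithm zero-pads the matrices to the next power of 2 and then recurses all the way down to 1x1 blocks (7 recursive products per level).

Matrix multiplication for 21x21 matrices:

Strassen's algorithm requires power-of-2 dimensions. Pad 21x21 to 32x32 (next power of 2).

Standard algorithm: 21^3 = 9261 multiplications
Strassen's algorithm: 7^(log2(32)) = 7^5 = 16807 multiplications
Difference: 9261 - 16807 = -7546 (Strassen uses MORE here due to padding overhead — for small or just-over-power-of-2 n, padding can outweigh the per-level savings)

Standard: 9261 multiplications (21^3). Strassen: 16807 multiplications (7^5, after padding to 32x32). Strassen reduces 8 recursive multiplications to 7 at each level.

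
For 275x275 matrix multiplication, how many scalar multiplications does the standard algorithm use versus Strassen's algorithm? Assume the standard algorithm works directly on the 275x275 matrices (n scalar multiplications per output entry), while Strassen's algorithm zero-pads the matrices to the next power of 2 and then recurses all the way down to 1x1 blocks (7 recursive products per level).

Matrix multiplication for 275x275 matrices:

Strassen's algorithm requires power-of-2 dimensions. Pad 275x275 to 512x512 (next power of 2).

Standard algorithm: 275^3 = 20796875 multiplications
Strassen's algorithm: 7^(log2(512)) = 7^9 = 40353607 multiplications
Difference: 20796875 - 40353607 = -19556732 (Strassen uses MORE here due to padding overhead — for small or just-over-power-of-2 n, padding can outweigh the per-level savings)

Standard: 20796875 multiplications (275^3). Strassen: 40353607 multiplications (7^9, after padding to 512x512). Strassen reduces 8 recursive multiplications to 7 at each level.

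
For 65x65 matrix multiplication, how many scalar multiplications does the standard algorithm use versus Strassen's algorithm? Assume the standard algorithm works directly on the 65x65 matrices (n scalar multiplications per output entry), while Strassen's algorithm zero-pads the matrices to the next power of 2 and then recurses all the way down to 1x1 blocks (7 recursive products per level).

Matrix multiplication for 65x65 matrices:

Strassen's algorithm requires power-of-2 dimensions. Pad 65x65 to 128x128 (next power of 2).

Standard algorithm: 65^3 = 274625 multiplications
Strassen's algorithm: 7^(log2(128)) = 7^7 = 823543 multiplications
Difference: 274625 - 823543 = -548918 (Strassen uses MORE here due to padding overhead — for small or just-over-power-of-2 n, padding can outweigh the per-level savings)

Standard: 274625 multiplications (65^3). Strassen: 823543 multiplications (7^7, after padding to 128x128). Strassen reduces 8 recursive multiplications to 7 at each level.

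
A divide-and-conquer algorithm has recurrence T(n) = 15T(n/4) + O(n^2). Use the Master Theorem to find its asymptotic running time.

Master Theorem for T(n) = 15T(n/4) + O(n^2):

a = 15, b = 4, c = 2
log_b(a) = log_4(15) = 1.9534

Case 3: c = 2 > log_4(15) = 1.9534
T(n) = O(n^2) = O(n^2)

For T(n) = 15T(n/4) + O(n^2): log_4(15) = 1.9534. This is Case 3 of the Master Theorem (c > log_b(a), work dominated by root), giving O(n^2).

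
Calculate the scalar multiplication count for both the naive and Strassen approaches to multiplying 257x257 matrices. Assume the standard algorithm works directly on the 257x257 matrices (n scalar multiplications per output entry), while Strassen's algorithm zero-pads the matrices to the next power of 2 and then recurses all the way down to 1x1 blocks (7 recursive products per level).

Matrix multiplication for 257x257 matrices:

Strassen's algorithm requires power-of-2 dimensions. Pad 257x257 to 512x512 (next power of 2).

Standard algorithm: 257^3 = 16974593 multiplications
Strassen's algorithm: 7^(log2(512)) = 7^9 = 40353607 multiplications
Difference: 16974593 - 40353607 = -23379014 (Strassen uses MORE here due to padding overhead — for small or just-over-power-of-2 n, padding can outweigh the per-level savings)

Standard: 16974593 multiplications (257^3). Strassen: 40353607 multiplications (7^9, after padding to 512x512). Strassen reduces 8 recursive multiplications to 7 at each level.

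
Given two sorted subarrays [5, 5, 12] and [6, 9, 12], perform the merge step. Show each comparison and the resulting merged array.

Merging process:

Compare 5 vs 6: take 5 from left. Merged: [5]
Compare 5 vs 6: take 5 from left. Merged: [5, 5]
Compare 12 vs 6: take 6 from right. Merged: [5, 5, 6]
Compare 12 vs 9: take 9 from right. Merged: [5, 5, 6, 9]
Compare 12 vs 12: take 12 from left. Merged: [5, 5, 6, 9, 12]
Append remaining from right: [12]. Merged: [5, 5, 6, 9, 12, 12]

Final merged array: [5, 5, 6, 9, 12, 12]
Total comparisons: 5

The merged array is [5, 5, 6, 9, 12, 12], requiring 5 comparisons. The merge step runs in O(n) time where n is the total number of elements.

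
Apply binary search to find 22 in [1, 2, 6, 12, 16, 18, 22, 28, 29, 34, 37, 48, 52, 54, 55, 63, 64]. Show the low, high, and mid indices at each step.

Binary search for 22 in [1, 2, 6, 12, 16, 18, 22, 28, 29, 34, 37, 48, 52, 54, 55, 63, 64]:

lo=0, hi=16, mid=8, arr[mid]=29 -> 29 > 22, search left half
lo=0, hi=7, mid=3, arr[mid]=12 -> 12 < 22, search right half
lo=4, hi=7, mid=5, arr[mid]=18 -> 18 < 22, search right half
lo=6, hi=7, mid=6, arr[mid]=22 -> Found target at index 6!

Binary search finds 22 at index 6 after 4 comparisons. The search repeatedly halves the search space by comparing with the middle element.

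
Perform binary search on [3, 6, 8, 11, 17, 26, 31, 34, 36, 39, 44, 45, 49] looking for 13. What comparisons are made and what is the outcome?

Binary search for 13 in [3, 6, 8, 11, 17, 26, 31, 34, 36, 39, 44, 45, 49]:

lo=0, hi=12, mid=6, arr[mid]=31 -> 31 > 13, search left half
lo=0, hi=5, mid=2, arr[mid]=8 -> 8 < 13, search right half
lo=3, hi=5, mid=4, arr[mid]=17 -> 17 > 13, search left half
lo=3, hi=3, mid=3, arr[mid]=11 -> 11 < 13, search right half
lo=4 > hi=3, target 13 not found

Binary search determines that 13 is not in the array after 4 comparisons. The search space was exhausted without finding the target.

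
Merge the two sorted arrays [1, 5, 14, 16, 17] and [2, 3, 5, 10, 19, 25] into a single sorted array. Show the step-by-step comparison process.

Merging process:

Compare 1 vs 2: take 1 from left. Merged: [1]
Compare 5 vs 2: take 2 from right. Merged: [1, 2]
Compare 5 vs 3: take 3 from right. Merged: [1, 2, 3]
Compare 5 vs 5: take 5 from left. Merged: [1, 2, 3, 5]
Compare 14 vs 5: take 5 from right. Merged: [1, 2, 3, 5, 5]
Compare 14 vs 10: take 10 from right. Merged: [1, 2, 3, 5, 5, 10]
Compare 14 vs 19: take 14 from left. Merged: [1, 2, 3, 5, 5, 10, 14]
Compare 16 vs 19: take 16 from left. Merged: [1, 2, 3, 5, 5, 10, 14, 16]
Compare 17 vs 19: take 17 from left. Merged: [1, 2, 3, 5, 5, 10, 14, 16, 17]
Append remaining from right: [19, 25]. Merged: [1, 2, 3, 5, 5, 10, 14, 16, 17, 19, 25]

Final merged array: [1, 2, 3, 5, 5, 10, 14, 16, 17, 19, 25]
Total comparisons: 9

The merged array is [1, 2, 3, 5, 5, 10, 14, 16, 17, 19, 25], requiring 9 comparisons. The merge step runs in O(n) time where n is the total number of elements.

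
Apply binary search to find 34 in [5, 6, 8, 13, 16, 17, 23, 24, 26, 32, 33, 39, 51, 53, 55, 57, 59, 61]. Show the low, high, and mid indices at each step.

Binary search for 34 in [5, 6, 8, 13, 16, 17, 23, 24, 26, 32, 33, 39, 51, 53, 55, 57, 59, 61]:

lo=0, hi=17, mid=8, arr[mid]=26 -> 26 < 34, search right half
lo=9, hi=17, mid=13, arr[mid]=53 -> 53 > 34, search left half
lo=9, hi=12, mid=10, arr[mid]=33 -> 33 < 34, search right half
lo=11, hi=12, mid=11, arr[mid]=39 -> 39 > 34, search left half
lo=11 > hi=10, target 34 not found

Binary search determines that 34 is not in the array after 4 comparisons. The search space was exhausted without finding the target.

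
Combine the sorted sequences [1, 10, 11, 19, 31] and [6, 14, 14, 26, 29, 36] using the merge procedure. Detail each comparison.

Merging process:

Compare 1 vs 6: take 1 from left. Merged: [1]
Compare 10 vs 6: take 6 from right. Merged: [1, 6]
Compare 10 vs 14: take 10 from left. Merged: [1, 6, 10]
Compare 11 vs 14: take 11 from left. Merged: [1, 6, 10, 11]
Compare 19 vs 14: take 14 from right. Merged: [1, 6, 10, 11, 14]
Compare 19 vs 14: take 14 from right. Merged: [1, 6, 10, 11, 14, 14]
Compare 19 vs 26: take 19 from left. Merged: [1, 6, 10, 11, 14, 14, 19]
Compare 31 vs 26: take 26 from right. Merged: [1, 6, 10, 11, 14, 14, 19, 26]
Compare 31 vs 29: take 29 from right. Merged: [1, 6, 10, 11, 14, 14, 19, 26, 29]
Compare 31 vs 36: take 31 from left. Merged: [1, 6, 10, 11, 14, 14, 19, 26, 29, 31]
Append remaining from right: [36]. Merged: [1, 6, 10, 11, 14, 14, 19, 26, 29, 31, 36]

Final merged array: [1, 6, 10, 11, 14, 14, 19, 26, 29, 31, 36]
Total comparisons: 10

The merged array is [1, 6, 10, 11, 14, 14, 19, 26, 29, 31, 36], requiring 10 comparisons. The merge step runs in O(n) time where n is the total number of elements.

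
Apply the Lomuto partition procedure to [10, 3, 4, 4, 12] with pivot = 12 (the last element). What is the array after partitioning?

Lomuto partition with pivot = 12:

Initial array: [10, 3, 4, 4, 12]

arr[0]=10 <= 12: swap with position 0, array becomes [10, 3, 4, 4, 12]
arr[1]=3 <= 12: swap with position 1, array becomes [10, 3, 4, 4, 12]
arr[2]=4 <= 12: swap with position 2, array becomes [10, 3, 4, 4, 12]
arr[3]=4 <= 12: swap with position 3, array becomes [10, 3, 4, 4, 12]

Place pivot at position 4: [10, 3, 4, 4, 12]
Pivot position: 4

After partitioning with pivot 12, the array becomes [10, 3, 4, 4, 12]. The pivot is placed at index 4. All elements to the left of the pivot are <= 12, and all elements to the right are > 12.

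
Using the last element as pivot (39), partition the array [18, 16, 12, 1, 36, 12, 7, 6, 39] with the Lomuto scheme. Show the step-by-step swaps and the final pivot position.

Lomuto partition with pivot = 39:

Initial array: [18, 16, 12, 1, 36, 12, 7, 6, 39]

arr[0]=18 <= 39: swap with position 0, array becomes [18, 16, 12, 1, 36, 12, 7, 6, 39]
arr[1]=16 <= 39: swap with position 1, array becomes [18, 16, 12, 1, 36, 12, 7, 6, 39]
arr[2]=12 <= 39: swap with position 2, array becomes [18, 16, 12, 1, 36, 12, 7, 6, 39]
arr[3]=1 <= 39: swap with position 3, array becomes [18, 16, 12, 1, 36, 12, 7, 6, 39]
arr[4]=36 <= 39: swap with position 4, array becomes [18, 16, 12, 1, 36, 12, 7, 6, 39]
arr[5]=12 <= 39: swap with position 5, array becomes [18, 16, 12, 1, 36, 12, 7, 6, 39]
arr[6]=7 <= 39: swap with position 6, array becomes [18, 16, 12, 1, 36, 12, 7, 6, 39]
arr[7]=6 <= 39: swap with position 7, array becomes [18, 16, 12, 1, 36, 12, 7, 6, 39]

Place pivot at position 8: [18, 16, 12, 1, 36, 12, 7, 6, 39]
Pivot position: 8

After partitioning with pivot 39, the array becomes [18, 16, 12, 1, 36, 12, 7, 6, 39]. The pivot is placed at index 8. All elements to the left of the pivot are <= 39, and all elements to the right are > 39.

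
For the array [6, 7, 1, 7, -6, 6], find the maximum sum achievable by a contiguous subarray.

Using Kadane's algorithm on [6, 7, 1, 7, -6, 6]:

Scanning through the array:
Position 1 (value 7): max_ending_here = 13, max_so_far = 13
Position 2 (value 1): max_ending_here = 14, max_so_far = 14
Position 3 (value 7): max_ending_here = 21, max_so_far = 21
Position 4 (value -6): max_ending_here = 15, max_so_far = 21
Position 5 (value 6): max_ending_here = 21, max_so_far = 21

Maximum subarray: [6, 7, 1, 7]
Maximum sum: 21

The maximum subarray is [6, 7, 1, 7] with sum 21. This subarray runs from index 0 to index 3.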